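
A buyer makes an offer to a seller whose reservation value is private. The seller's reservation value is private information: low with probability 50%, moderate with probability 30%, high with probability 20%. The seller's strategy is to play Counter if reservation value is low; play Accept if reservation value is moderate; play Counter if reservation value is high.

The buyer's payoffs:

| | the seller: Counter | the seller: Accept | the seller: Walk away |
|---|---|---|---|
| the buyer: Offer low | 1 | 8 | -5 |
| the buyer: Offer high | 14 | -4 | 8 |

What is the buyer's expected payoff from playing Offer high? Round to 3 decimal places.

8.600

E[Offer high] = 0.5·14 + 0.3·(-4) + 0.2·14 = 7 + (-1.2) + 2.8 = 8.6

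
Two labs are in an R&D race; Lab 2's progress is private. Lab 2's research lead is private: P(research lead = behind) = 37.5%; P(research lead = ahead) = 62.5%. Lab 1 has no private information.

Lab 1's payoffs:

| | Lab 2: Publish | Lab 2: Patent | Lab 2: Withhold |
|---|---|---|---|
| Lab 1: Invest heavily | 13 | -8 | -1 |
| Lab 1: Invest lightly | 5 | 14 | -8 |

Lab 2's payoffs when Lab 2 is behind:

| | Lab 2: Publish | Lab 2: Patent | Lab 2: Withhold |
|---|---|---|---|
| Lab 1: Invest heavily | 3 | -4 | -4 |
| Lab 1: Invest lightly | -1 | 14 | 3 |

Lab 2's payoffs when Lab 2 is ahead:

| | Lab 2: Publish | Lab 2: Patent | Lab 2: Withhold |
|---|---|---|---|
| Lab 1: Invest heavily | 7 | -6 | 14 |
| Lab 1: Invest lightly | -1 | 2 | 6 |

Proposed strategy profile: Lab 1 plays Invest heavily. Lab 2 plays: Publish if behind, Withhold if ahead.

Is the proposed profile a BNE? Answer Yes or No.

Yes

Lab 1 plays Invest heavily: E[Invest heavily] = 0.375·(13) + 0.625·(-1) = 4.25; E[Invest lightly] = -3.125. Best-responding. ✓
Lab 2 (research lead behind), facing Invest heavily: Publish gives 3, Patent gives -4, Withhold gives -4. Proposed Publish is best. ✓
Lab 2 (research lead ahead), facing Invest heavily: Publish gives 7, Patent gives -6, Withhold gives 14. Proposed Withhold is best. ✓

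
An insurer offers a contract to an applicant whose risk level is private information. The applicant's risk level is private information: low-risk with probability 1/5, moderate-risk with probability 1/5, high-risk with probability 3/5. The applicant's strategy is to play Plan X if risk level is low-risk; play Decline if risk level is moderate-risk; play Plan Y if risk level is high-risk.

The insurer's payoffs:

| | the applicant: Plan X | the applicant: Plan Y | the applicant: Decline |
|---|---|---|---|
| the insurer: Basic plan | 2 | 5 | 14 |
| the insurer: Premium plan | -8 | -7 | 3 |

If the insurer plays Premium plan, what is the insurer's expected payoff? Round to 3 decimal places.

-5.200

E[Premium plan] = 1/5·(-8) + 1/5·3 + 3/5·(-7) = (-8/5) + 3/5 + (-21/5) = -26/5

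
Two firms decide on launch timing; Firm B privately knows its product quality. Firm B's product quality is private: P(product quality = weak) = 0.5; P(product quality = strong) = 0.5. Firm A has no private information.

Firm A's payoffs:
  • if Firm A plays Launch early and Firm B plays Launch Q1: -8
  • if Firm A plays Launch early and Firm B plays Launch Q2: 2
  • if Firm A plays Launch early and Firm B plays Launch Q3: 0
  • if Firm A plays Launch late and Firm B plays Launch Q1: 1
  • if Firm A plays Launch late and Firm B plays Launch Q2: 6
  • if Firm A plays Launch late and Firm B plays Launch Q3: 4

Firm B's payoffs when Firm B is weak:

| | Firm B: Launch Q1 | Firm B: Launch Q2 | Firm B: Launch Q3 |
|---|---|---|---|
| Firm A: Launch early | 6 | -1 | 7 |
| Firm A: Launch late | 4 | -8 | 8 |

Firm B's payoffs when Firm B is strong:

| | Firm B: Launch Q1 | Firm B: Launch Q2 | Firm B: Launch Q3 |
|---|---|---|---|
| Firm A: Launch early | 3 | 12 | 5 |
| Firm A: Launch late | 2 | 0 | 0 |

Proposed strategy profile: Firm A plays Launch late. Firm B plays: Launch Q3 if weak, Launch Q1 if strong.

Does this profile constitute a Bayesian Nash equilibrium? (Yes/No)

Yes

Firm A plays Launch late: E[Launch late] = 0.5·(4) + 0.5·(1) = 2.5; E[Launch early] = -4. Best-responding. ✓
Firm B (product quality weak), facing Launch late: Launch Q1 gives 4, Launch Q2 gives -8, Launch Q3 gives 8. Proposed Launch Q3 is best. ✓
Firm B (product quality strong), facing Launch late: Launch Q1 gives 2, Launch Q2 gives 0, Launch Q3 gives 0. Proposed Launch Q1 is best. ✓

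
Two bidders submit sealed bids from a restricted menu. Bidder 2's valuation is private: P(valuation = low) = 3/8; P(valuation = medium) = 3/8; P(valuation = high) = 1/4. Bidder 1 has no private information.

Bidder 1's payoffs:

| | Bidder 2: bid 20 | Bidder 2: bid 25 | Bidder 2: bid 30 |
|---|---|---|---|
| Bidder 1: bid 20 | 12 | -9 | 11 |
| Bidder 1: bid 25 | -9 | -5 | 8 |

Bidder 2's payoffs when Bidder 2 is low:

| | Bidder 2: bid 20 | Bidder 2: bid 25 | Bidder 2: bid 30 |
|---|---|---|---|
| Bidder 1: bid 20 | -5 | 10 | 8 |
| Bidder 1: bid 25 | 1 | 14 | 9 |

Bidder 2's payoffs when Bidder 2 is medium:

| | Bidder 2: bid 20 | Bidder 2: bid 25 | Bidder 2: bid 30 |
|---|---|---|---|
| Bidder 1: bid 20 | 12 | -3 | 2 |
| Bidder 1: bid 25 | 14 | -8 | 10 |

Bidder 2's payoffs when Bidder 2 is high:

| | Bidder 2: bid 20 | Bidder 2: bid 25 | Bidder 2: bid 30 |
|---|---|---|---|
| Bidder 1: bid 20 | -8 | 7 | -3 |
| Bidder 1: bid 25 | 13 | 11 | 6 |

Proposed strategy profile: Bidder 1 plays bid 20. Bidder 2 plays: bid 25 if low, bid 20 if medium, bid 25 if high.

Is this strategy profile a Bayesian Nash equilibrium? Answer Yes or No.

Yes

Bidder 1 plays bid 20: E[bid 20] = 3/8·(-9) + 3/8·(12) + 1/4·(-9) = -9/8; E[bid 25] = -13/2. Best-responding. ✓
Bidder 2 (valuation low), facing bid 20: bid 20 gives -5, bid 25 gives 10, bid 30 gives 8. Proposed bid 25 is best. ✓
Bidder 2 (valuation medium), facing bid 20: bid 20 gives 12, bid 25 gives -3, bid 30 gives 2. Proposed bid 20 is best. ✓
Bidder 2 (valuation high), facing bid 20: bid 20 gives -8, bid 25 gives 7, bid 30 gives -3. Proposed bid 25 is best. ✓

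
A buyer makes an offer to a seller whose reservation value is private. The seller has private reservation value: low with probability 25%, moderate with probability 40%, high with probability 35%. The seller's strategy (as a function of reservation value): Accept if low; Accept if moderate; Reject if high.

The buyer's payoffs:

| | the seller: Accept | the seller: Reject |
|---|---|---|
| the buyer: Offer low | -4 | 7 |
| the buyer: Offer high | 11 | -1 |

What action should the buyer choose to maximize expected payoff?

E[Offer low] = 0.25·(-4) + 0.4·(-4) + 0.35·(7) = -0.15
E[Offer high] = 0.25·(11) + 0.4·(11) + 0.35·(-1) = 6.8
Best response: Offer high (6.8 is the largest).

Offer high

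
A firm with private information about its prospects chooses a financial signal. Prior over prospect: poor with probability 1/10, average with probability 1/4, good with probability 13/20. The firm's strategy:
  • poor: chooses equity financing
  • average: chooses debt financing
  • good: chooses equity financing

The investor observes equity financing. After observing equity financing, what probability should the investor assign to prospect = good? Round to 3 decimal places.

Apply Bayes' rule using the sender's strategy as the likelihood.
P(equity financing) = (1/10)·1 + (1/4)·0 + (13/20)·1 = 3/4
P(good | equity financing) = ((13/20)·1) / (3/4) = (13/20) / (3/4) = 13/15

0.867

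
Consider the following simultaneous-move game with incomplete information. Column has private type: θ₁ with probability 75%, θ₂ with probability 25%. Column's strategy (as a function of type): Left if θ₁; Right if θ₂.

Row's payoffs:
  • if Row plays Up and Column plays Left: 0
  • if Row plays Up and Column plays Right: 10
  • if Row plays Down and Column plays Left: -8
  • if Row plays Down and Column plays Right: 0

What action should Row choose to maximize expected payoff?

E[Up] = 0.75·(0) + 0.25·(10) = 2.5
E[Down] = 0.75·(-8) + 0.25·(0) = -6
Best response: Up (2.5 is the largest).

Up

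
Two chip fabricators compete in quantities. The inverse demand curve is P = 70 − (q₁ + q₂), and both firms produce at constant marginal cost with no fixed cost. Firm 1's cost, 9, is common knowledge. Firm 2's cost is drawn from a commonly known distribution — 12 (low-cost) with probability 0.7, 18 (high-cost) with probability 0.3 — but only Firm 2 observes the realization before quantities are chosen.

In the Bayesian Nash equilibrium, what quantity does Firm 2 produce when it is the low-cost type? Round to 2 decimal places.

Each type of Firm 2 best-responds to q₁; Firm 1 best-responds to the expected q₂ over Firm 2's types.
Firm 2 with cost c maximizes (70 − (q₁+q₂) − c)·q₂, giving q₂(c) = (70 − c − q₁)/2.
E[c₂] = 0.7·12 + 0.3·18 = 13.8
Firm 1's FOC against E[q₂] yields q₁ = (70 − 2·9 + E[c₂])/3 = (70 − 18 + 13.8)/3 = 21.9333.
q₂(low-cost) = (70 − 12 − 21.9333)/2 = 18.0333.

18.03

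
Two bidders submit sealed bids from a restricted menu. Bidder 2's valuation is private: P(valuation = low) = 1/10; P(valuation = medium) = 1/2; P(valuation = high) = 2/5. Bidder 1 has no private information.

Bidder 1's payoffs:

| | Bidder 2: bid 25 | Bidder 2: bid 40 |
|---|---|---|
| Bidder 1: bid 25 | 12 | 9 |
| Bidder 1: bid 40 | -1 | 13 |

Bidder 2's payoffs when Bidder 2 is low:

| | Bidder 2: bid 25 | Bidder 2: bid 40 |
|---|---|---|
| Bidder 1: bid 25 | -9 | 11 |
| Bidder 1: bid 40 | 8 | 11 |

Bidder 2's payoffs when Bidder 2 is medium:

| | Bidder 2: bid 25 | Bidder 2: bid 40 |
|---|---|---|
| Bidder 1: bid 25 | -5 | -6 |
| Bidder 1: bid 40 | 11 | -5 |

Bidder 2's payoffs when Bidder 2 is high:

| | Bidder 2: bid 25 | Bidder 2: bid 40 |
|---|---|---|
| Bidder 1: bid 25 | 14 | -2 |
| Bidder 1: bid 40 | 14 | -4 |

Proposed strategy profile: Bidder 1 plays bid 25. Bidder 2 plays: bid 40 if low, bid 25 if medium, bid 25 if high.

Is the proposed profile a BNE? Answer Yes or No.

Bidder 1 plays bid 25: E[bid 25] = 1/10·(9) + 1/2·(12) + 2/5·(12) = 117/10; E[bid 40] = 2/5. Best-responding. ✓
Bidder 2 (valuation low), facing bid 25: bid 25 gives -9, bid 40 gives 11. Proposed bid 40 is best. ✓
Bidder 2 (valuation medium), facing bid 25: bid 25 gives -5, bid 40 gives -6. Proposed bid 25 is best. ✓
Bidder 2 (valuation high), facing bid 25: bid 25 gives 14, bid 40 gives -2. Proposed bid 25 is best. ✓

Yes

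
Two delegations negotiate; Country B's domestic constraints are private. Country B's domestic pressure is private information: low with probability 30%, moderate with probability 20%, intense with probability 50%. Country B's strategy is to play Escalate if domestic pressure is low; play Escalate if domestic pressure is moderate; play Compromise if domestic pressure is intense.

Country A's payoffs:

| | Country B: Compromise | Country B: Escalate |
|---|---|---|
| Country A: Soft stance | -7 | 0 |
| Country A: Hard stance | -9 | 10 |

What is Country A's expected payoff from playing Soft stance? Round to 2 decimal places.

E[Soft stance] = 0.3·0 + 0.2·0 + 0.5·(-7) = 0 + 0 + (-3.5) = -3.5

-3.50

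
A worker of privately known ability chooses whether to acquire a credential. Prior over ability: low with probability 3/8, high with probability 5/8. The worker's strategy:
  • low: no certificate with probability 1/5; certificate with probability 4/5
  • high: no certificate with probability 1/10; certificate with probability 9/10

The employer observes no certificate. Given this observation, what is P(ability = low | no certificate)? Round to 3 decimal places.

Apply Bayes' rule using the sender's strategy as the likelihood.
P(no certificate) = (3/8)·(1/5) + (5/8)·(1/10) = 11/80
P(low | no certificate) = ((3/8)·(1/5)) / (11/80) = (3/40) / (11/80) = 6/11

0.545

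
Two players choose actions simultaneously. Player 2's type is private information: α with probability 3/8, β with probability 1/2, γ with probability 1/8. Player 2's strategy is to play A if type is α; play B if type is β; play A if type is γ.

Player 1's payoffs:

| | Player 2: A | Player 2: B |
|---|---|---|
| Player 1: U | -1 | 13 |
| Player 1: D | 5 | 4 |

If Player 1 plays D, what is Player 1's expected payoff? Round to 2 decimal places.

4.50

Take the expectation over Player 2's type, weighting each type's action by its prior probability.
E[D] = 3/8·5 + 1/2·4 + 1/8·5 = 15/8 + 2 + 5/8 = 9/2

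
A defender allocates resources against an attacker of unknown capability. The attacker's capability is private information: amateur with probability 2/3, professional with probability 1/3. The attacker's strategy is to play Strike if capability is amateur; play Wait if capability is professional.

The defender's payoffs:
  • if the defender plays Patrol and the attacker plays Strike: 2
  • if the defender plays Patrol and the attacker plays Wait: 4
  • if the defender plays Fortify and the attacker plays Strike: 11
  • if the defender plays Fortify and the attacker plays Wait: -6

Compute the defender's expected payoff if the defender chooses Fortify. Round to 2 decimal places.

5.33

E[Fortify] = 2/3·11 + 1/3·(-6) = 22/3 + (-2) = 16/3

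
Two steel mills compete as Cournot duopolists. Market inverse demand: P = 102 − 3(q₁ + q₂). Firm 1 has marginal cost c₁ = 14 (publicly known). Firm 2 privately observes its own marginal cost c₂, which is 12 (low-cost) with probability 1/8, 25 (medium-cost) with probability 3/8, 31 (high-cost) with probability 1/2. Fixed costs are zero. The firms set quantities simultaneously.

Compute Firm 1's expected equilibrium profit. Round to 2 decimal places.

Each type of Firm 2 best-responds to q₁; Firm 1 best-responds to the expected q₂ over Firm 2's types.
Firm 2 with cost c maximizes (102 − 3(q₁+q₂) − c)·q₂, giving q₂(c) = (102 − c − 3q₁)/6.
E[c₂] = 1/8·12 + 3/8·25 + 1/2·31 = 26.375
Firm 1's FOC against E[q₂] yields q₁ = (102 − 2·14 + E[c₂])/9 = (102 − 28 + 26.375)/9 = 11.1528.
E[P] = 102 − 3·(q₁ + E[q₂]) = 47.4583; Firm 1's expected profit = (E[P] − 14)·q₁ = (47.4583 − 14)·11.1528 = 373.153.

373.15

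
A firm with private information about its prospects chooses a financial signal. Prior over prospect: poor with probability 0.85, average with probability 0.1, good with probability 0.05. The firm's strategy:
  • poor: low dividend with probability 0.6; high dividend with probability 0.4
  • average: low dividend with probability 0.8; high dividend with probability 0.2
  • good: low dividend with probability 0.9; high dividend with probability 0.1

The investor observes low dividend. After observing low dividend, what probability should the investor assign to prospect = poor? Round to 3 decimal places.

0.803

Apply Bayes' rule using the sender's strategy as the likelihood.
P(low dividend) = 0.85·0.6 + 0.1·0.8 + 0.05·0.9 = 0.635
P(poor | low dividend) = (0.85·0.6) / 0.635 = 0.51 / 0.635 = 0.80315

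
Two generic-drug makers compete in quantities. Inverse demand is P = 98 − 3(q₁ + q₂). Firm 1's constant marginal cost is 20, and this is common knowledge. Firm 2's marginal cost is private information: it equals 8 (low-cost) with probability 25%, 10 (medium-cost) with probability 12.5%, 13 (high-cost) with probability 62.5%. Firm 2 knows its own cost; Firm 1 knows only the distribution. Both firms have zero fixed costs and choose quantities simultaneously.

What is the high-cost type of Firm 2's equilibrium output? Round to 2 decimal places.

10.31

Type-c best response for Firm 2: q₂(c) = (98 − c)/6 − q₁/2.
Firm 1 maximizes expected profit; its first-order condition is 98 − 6q₁ − 3E[q₂] − 20 = 0.
Substituting E[q₂] and solving: E[c₂] = 11.375, so q₁ = (98 − 2·20 + 11.375)/9 = 7.70833.
q₂(high-cost) = (98 − 13 − 3·7.70833)/6 = 10.3125.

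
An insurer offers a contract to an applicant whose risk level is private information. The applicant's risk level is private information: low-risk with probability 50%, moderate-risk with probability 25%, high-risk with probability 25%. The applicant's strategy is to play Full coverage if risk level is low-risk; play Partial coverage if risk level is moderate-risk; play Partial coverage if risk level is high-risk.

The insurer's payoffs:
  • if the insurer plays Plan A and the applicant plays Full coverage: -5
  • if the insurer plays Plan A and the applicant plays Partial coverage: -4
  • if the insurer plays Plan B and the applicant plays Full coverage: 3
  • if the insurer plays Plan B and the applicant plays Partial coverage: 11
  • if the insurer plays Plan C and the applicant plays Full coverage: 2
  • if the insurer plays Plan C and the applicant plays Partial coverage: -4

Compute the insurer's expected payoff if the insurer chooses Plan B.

7

E[Plan B] = 0.5·3 + 0.25·11 + 0.25·11 = 1.5 + 2.75 + 2.75 = 7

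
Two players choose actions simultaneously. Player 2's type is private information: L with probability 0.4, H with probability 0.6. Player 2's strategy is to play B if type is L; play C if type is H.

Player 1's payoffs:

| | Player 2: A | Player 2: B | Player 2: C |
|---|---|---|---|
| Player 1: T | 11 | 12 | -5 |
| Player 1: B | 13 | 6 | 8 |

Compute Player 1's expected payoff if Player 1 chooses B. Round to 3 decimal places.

E[B] = 0.4·6 + 0.6·8 = 2.4 + 4.8 = 7.2

7.200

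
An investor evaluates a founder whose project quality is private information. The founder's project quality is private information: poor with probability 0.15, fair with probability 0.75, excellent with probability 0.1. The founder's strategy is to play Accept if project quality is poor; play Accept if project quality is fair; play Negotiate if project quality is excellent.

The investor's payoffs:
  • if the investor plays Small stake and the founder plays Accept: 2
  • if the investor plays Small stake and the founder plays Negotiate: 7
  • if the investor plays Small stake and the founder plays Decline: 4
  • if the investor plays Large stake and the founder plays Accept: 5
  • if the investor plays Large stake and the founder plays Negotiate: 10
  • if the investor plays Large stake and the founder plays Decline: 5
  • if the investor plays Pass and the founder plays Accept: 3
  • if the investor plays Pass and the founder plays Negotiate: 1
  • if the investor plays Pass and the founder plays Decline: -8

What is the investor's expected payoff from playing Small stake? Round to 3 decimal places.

E[Small stake] = 0.15·2 + 0.75·2 + 0.1·7 = 0.3 + 1.5 + 0.7 = 2.5

2.500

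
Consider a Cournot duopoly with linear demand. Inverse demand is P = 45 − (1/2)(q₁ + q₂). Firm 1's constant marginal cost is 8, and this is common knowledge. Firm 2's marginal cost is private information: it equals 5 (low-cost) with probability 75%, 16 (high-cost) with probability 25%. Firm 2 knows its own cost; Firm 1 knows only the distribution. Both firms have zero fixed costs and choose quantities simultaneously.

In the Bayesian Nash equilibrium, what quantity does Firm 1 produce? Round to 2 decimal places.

24.50

Firm 2 with cost c maximizes (45 − (1/2)(q₁+q₂) − c)·q₂, giving q₂(c) = (45 − c − (1/2)q₁).
E[c₂] = 0.75·5 + 0.25·16 = 7.75
Firm 1's FOC against E[q₂] yields q₁ = (45 − 2·8 + E[c₂])/(3/2) = (45 − 16 + 7.75)/(3/2) = 24.5.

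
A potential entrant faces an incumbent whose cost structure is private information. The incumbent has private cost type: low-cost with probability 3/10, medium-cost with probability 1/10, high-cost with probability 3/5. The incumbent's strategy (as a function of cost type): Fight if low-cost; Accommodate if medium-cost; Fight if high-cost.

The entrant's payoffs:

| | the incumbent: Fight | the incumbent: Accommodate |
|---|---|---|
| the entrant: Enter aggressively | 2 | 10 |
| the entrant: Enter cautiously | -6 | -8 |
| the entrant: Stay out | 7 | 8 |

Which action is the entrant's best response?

E[Enter aggressively] = 3/10·(2) + 1/10·(10) + 3/5·(2) = 14/5
E[Enter cautiously] = 3/10·(-6) + 1/10·(-8) + 3/5·(-6) = -31/5
E[Stay out] = 3/10·(7) + 1/10·(8) + 3/5·(7) = 71/10
Best response: Stay out (71/10 is the largest).

Stay out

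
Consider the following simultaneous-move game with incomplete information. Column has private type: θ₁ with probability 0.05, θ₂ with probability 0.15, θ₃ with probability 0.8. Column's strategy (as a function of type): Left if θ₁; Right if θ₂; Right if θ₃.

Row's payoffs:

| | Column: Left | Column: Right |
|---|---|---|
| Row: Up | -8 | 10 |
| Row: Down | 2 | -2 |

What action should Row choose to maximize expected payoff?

E[Up] = 0.05·(-8) + 0.15·(10) + 0.8·(10) = 9.1
E[Down] = 0.05·(2) + 0.15·(-2) + 0.8·(-2) = -1.8
Best response: Up (9.1 is the largest).

Up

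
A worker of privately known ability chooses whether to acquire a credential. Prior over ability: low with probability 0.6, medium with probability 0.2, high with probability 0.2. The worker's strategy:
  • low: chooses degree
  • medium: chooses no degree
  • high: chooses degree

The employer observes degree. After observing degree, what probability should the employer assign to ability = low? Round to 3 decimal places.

P(degree) = 0.6·1 + 0.2·0 + 0.2·1 = 0.8
P(low | degree) = (0.6·1) / 0.8 = 0.6 / 0.8 = 0.75

0.750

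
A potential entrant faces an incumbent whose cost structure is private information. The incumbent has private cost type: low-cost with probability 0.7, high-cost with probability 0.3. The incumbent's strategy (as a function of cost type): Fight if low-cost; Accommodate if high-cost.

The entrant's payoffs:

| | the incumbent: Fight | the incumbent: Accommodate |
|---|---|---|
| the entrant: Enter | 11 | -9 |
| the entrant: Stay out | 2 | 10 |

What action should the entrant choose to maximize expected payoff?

Enter

Compute the entrant's expected payoff for each action, taking the expectation over the incumbent's type.
E[Enter] = 0.7·(11) + 0.3·(-9) = 5
E[Stay out] = 0.7·(2) + 0.3·(10) = 4.4
Best response: Enter (5 is the largest).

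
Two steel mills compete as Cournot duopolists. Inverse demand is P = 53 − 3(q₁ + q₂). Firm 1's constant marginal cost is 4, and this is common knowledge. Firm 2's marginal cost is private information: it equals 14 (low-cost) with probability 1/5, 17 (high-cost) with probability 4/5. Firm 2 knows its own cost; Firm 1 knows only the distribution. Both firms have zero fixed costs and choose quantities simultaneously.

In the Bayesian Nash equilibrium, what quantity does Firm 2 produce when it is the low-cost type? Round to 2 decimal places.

Each type of Firm 2 best-responds to q₁; Firm 1 best-responds to the expected q₂ over Firm 2's types.
Firm 2 with cost c maximizes (53 − 3(q₁+q₂) − c)·q₂, giving q₂(c) = (53 − c − 3q₁)/6.
E[c₂] = 1/5·14 + 4/5·17 = 16.4
Firm 1's FOC against E[q₂] yields q₁ = (53 − 2·4 + E[c₂])/9 = (53 − 8 + 16.4)/9 = 6.82222.
q₂(low-cost) = (53 − 14 − 3·6.82222)/6 = 3.08889.

3.09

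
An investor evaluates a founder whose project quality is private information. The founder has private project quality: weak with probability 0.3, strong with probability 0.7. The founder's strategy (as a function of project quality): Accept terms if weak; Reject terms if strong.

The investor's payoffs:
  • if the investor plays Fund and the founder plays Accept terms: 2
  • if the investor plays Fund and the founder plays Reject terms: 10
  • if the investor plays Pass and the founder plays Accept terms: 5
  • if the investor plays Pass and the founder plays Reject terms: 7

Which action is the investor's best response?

E[Fund] = 0.3·(2) + 0.7·(10) = 7.6
E[Pass] = 0.3·(5) + 0.7·(7) = 6.4
Best response: Fund (7.6 is the largest).

Fund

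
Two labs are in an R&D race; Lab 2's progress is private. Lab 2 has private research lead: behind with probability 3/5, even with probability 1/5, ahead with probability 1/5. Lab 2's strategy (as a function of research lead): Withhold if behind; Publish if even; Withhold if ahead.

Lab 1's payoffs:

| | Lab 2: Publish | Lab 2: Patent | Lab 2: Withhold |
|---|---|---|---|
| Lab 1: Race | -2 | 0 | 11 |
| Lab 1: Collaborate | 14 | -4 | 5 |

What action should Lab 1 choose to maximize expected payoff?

Race

E[Race] = 3/5·(11) + 1/5·(-2) + 1/5·(11) = 42/5
E[Collaborate] = 3/5·(5) + 1/5·(14) + 1/5·(5) = 34/5
Best response: Race (42/5 is the largest).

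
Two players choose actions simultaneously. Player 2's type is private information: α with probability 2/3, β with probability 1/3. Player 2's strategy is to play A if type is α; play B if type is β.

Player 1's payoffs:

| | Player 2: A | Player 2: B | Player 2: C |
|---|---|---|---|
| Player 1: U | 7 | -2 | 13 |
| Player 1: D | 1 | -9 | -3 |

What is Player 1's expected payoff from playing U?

Take the expectation over Player 2's type, weighting each type's action by its prior probability.
E[U] = 2/3·7 + 1/3·(-2) = 14/3 + (-2/3) = 4

4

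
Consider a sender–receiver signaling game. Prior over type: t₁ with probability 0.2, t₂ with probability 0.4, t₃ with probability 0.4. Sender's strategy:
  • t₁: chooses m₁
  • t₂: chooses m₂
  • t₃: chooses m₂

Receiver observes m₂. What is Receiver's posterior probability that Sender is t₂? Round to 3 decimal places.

P(m₂) = 0.2·0 + 0.4·1 + 0.4·1 = 0.8
P(t₂ | m₂) = (0.4·1) / 0.8 = 0.4 / 0.8 = 0.5

0.500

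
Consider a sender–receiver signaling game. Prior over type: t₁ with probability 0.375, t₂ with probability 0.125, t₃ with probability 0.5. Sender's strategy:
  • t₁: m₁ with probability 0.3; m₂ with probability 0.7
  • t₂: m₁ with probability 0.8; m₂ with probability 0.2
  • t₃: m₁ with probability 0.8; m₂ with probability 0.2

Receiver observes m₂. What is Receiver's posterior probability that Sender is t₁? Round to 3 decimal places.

P(m₂) = 0.375·0.7 + 0.125·0.2 + 0.5·0.2 = 0.3875
P(t₁ | m₂) = (0.375·0.7) / 0.3875 = 0.2625 / 0.3875 = 0.677419

0.677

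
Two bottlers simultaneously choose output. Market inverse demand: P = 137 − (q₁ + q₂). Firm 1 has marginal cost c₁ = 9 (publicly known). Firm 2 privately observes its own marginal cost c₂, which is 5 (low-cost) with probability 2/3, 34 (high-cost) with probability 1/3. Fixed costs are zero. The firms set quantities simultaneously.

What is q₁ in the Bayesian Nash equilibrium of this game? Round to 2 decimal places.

Type-c best response for Firm 2: q₂(c) = (137 − c)/2 − q₁/2.
Firm 1 maximizes expected profit; its first-order condition is 137 − 2q₁ − E[q₂] − 9 = 0.
Substituting E[q₂] and solving: E[c₂] = 14.6667, so q₁ = (137 − 2·9 + 14.6667)/3 = 44.5556.

44.56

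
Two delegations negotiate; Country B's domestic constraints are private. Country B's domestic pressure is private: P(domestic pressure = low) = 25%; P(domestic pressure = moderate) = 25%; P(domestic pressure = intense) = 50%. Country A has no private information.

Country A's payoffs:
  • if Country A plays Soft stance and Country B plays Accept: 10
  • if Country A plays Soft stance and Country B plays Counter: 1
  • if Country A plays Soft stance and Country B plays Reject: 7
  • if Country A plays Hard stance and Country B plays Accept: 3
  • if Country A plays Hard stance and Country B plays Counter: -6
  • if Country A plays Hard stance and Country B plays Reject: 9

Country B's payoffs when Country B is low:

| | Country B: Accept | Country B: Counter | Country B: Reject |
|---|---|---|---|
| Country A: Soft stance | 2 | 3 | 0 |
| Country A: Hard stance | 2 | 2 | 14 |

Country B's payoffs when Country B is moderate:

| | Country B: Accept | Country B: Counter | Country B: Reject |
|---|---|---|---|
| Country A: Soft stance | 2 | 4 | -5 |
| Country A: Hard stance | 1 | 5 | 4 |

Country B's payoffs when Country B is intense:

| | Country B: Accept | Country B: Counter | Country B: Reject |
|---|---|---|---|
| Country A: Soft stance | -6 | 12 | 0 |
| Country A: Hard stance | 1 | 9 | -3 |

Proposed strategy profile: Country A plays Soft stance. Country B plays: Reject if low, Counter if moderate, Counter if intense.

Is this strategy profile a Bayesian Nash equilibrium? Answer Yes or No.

No

A profile is a BNE iff every type of every player is best-responding given beliefs about the other side.
Country A plays Soft stance: E[Soft stance] = 0.25·(7) + 0.25·(1) + 0.5·(1) = 2.5; E[Hard stance] = -2.25. Best-responding. ✓
Country B (domestic pressure low), facing Soft stance: Accept gives 2, Counter gives 3, Reject gives 0. Proposed Reject is not best — profitable deviation exists. ✗
Country B (domestic pressure moderate), facing Soft stance: Accept gives 2, Counter gives 4, Reject gives -5. Proposed Counter is best. ✓
Country B (domestic pressure intense), facing Soft stance: Accept gives -6, Counter gives 12, Reject gives 0. Proposed Counter is best. ✓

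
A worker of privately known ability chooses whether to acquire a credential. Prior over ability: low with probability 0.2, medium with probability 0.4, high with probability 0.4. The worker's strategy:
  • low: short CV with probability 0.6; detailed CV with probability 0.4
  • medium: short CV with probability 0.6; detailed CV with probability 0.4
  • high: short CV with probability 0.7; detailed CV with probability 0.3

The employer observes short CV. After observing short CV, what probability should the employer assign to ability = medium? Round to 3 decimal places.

P(short CV) = 0.2·0.6 + 0.4·0.6 + 0.4·0.7 = 0.64
P(medium | short CV) = (0.4·0.6) / 0.64 = 0.24 / 0.64 = 0.375

0.375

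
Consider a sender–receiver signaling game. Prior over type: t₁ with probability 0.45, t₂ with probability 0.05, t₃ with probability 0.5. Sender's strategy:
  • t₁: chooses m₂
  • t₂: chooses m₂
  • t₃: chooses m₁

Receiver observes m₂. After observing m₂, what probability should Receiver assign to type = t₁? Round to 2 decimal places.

Apply Bayes' rule using the sender's strategy as the likelihood.
P(m₂) = 0.45·1 + 0.05·1 + 0.5·0 = 0.5
P(t₁ | m₂) = (0.45·1) / 0.5 = 0.45 / 0.5 = 0.9

0.90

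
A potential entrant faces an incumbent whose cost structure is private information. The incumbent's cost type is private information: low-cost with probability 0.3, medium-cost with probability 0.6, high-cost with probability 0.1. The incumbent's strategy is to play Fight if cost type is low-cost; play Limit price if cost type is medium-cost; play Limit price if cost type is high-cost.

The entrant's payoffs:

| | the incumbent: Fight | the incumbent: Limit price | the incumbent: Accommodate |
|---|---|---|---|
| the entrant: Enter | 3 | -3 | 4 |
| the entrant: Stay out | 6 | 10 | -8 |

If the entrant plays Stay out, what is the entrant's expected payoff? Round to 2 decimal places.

E[Stay out] = 0.3·6 + 0.6·10 + 0.1·10 = 1.8 + 6 + 1 = 8.8

8.80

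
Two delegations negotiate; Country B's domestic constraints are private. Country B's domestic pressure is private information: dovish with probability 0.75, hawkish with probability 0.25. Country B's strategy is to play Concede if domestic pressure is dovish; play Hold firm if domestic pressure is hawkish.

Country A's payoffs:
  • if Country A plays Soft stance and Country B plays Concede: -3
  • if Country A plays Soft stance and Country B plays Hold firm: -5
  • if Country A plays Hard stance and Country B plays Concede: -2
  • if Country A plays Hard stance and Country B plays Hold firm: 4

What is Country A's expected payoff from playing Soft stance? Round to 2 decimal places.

-3.50

E[Soft stance] = 0.75·(-3) + 0.25·(-5) = (-2.25) + (-1.25) = -3.5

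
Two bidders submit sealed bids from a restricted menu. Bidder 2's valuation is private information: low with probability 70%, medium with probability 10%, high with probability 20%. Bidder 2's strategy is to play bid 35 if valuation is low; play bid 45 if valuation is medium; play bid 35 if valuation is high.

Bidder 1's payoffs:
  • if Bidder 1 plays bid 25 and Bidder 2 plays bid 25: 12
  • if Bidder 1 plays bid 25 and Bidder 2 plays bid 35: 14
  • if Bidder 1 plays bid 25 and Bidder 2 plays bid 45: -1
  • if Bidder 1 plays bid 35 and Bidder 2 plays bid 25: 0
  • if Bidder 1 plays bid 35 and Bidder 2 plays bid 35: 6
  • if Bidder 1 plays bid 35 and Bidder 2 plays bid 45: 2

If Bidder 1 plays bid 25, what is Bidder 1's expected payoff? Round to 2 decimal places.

E[bid 25] = 0.7·14 + 0.1·(-1) + 0.2·14 = 9.8 + (-0.1) + 2.8 = 12.5

12.50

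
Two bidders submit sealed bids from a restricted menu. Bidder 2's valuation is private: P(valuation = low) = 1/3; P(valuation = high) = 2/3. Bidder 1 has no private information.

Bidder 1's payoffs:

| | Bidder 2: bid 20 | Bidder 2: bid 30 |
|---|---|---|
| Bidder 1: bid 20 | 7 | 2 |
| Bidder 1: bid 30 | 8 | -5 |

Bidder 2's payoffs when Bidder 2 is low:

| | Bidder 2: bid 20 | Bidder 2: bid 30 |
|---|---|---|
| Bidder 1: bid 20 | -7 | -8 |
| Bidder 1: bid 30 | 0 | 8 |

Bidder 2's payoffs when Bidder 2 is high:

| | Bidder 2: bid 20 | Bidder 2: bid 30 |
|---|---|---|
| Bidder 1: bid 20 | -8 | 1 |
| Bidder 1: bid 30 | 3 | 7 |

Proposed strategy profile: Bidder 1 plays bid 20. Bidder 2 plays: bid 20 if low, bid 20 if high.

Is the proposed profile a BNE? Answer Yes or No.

Bidder 1 plays bid 20: E[bid 20] = 1/3·(7) + 2/3·(7) = 7; E[bid 30] = 8. Not best-responding. ✗
Bidder 2 (valuation low), facing bid 20: bid 20 gives -7, bid 30 gives -8. Proposed bid 20 is best. ✓
Bidder 2 (valuation high), facing bid 20: bid 20 gives -8, bid 30 gives 1. Proposed bid 20 is not best — profitable deviation exists. ✗

No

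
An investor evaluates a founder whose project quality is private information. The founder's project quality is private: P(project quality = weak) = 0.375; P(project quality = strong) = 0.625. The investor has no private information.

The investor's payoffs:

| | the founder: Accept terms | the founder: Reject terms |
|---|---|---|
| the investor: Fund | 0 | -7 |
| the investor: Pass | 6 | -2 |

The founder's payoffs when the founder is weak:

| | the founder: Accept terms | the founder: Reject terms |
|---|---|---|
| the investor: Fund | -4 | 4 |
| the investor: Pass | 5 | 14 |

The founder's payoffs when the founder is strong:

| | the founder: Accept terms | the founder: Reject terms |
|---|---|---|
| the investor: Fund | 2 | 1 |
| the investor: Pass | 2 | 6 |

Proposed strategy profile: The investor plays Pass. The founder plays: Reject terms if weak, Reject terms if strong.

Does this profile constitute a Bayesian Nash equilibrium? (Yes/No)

Yes

The investor plays Pass: E[Pass] = 0.375·(-2) + 0.625·(-2) = -2; E[Fund] = -7. Best-responding. ✓
The founder (project quality weak), facing Pass: Accept terms gives 5, Reject terms gives 14. Proposed Reject terms is best. ✓
The founder (project quality strong), facing Pass: Accept terms gives 2, Reject terms gives 6. Proposed Reject terms is best. ✓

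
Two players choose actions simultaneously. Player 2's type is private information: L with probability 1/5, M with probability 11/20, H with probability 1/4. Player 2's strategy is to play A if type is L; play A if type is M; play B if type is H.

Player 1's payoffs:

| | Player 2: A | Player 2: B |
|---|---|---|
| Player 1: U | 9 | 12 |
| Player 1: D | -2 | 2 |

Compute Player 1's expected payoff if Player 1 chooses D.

E[D] = 1/5·(-2) + 11/20·(-2) + 1/4·2 = (-2/5) + (-11/10) + 1/2 = -1

-1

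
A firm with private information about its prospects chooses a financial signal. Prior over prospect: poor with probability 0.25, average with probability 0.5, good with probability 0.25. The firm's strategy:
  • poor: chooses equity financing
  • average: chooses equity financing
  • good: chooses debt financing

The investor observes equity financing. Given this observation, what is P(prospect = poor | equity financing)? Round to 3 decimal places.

P(equity financing) = 0.25·1 + 0.5·1 + 0.25·0 = 0.75
P(poor | equity financing) = (0.25·1) / 0.75 = 0.25 / 0.75 = 0.333333

0.333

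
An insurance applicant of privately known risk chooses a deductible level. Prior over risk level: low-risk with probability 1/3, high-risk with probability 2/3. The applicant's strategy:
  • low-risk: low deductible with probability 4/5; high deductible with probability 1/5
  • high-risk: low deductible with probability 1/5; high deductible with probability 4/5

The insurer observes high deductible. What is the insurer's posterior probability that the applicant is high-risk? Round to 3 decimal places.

0.889

Apply Bayes' rule using the sender's strategy as the likelihood.
P(high deductible) = (1/3)·(1/5) + (2/3)·(4/5) = 3/5
P(high-risk | high deductible) = ((2/3)·(4/5)) / (3/5) = (8/15) / (3/5) = 8/9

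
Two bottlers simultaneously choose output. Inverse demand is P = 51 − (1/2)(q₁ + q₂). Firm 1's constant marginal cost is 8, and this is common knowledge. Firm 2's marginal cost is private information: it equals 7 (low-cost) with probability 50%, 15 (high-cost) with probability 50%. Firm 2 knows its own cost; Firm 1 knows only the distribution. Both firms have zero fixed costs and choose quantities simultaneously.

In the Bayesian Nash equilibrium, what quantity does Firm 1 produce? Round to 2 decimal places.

30.67

Firm 2 with cost c maximizes (51 − (1/2)(q₁+q₂) − c)·q₂, giving q₂(c) = (51 − c − (1/2)q₁).
E[c₂] = 0.5·7 + 0.5·15 = 11
Firm 1's FOC against E[q₂] yields q₁ = (51 − 2·8 + E[c₂])/(3/2) = (51 − 16 + 11)/(3/2) = 30.6667.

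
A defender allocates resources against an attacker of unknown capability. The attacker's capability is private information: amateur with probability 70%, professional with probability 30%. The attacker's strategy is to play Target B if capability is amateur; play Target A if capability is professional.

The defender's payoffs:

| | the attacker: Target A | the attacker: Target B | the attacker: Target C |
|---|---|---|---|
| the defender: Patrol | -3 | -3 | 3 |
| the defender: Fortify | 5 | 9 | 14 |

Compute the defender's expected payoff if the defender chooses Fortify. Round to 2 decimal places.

E[Fortify] = 0.7·9 + 0.3·5 = 6.3 + 1.5 = 7.8

7.80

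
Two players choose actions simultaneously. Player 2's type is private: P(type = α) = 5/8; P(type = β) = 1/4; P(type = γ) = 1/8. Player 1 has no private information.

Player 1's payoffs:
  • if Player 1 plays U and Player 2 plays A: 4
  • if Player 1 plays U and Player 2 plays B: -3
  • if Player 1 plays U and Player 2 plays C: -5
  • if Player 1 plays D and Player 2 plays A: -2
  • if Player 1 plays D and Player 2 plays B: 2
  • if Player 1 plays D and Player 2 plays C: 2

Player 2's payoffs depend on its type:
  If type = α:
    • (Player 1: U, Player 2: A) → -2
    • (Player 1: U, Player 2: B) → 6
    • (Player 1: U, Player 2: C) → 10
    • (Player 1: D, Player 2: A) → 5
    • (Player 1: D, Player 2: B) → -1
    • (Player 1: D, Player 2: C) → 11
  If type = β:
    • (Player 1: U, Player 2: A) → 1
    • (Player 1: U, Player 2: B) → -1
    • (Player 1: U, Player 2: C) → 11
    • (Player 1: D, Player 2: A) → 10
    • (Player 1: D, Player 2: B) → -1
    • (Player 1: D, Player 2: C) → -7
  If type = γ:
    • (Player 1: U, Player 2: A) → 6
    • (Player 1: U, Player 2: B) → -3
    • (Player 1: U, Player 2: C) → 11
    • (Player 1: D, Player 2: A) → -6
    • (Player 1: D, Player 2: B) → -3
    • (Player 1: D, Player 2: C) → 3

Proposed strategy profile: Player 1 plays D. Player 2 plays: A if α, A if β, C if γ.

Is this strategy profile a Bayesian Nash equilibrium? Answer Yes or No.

No

A profile is a BNE iff every type of every player is best-responding given beliefs about the other side.
Player 1 plays D: E[D] = 5/8·(-2) + 1/4·(-2) + 1/8·(2) = -3/2; E[U] = 23/8. Not best-responding. ✗
Player 2 (type α), facing D: A gives 5, B gives -1, C gives 11. Proposed A is not best — profitable deviation exists. ✗
Player 2 (type β), facing D: A gives 10, B gives -1, C gives -7. Proposed A is best. ✓
Player 2 (type γ), facing D: A gives -6, B gives -3, C gives 3. Proposed C is best. ✓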